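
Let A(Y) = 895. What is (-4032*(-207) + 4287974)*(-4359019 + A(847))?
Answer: -22324917286152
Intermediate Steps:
(-4032*(-207) + 4287974)*(-4359019 + A(847)) = (-4032*(-207) + 4287974)*(-4359019 + 895) = (834624 + 4287974)*(-4358124) = 5122598*(-4358124) = -22324917286152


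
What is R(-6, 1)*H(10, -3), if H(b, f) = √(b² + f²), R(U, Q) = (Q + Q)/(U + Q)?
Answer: -2*√109/5 ≈ -4.1761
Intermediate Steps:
R(U, Q) = 2*Q/(Q + U) (R(U, Q) = (2*Q)/(Q + U) = 2*Q/(Q + U))
R(-6, 1)*H(10, -3) = (2*1/(1 - 6))*√(10² + (-3)²) = (2*1/(-5))*√(100 + 9) = (2*1*(-⅕))*√109 = -2*√109/5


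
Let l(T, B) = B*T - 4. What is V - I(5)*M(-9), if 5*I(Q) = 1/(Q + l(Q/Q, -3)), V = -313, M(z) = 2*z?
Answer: -1574/5 ≈ -314.80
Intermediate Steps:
l(T, B) = -4 + B*T
I(Q) = 1/(5*(-7 + Q)) (I(Q) = 1/(5*(Q + (-4 - 3*Q/Q))) = 1/(5*(Q + (-4 - 3*1))) = 1/(5*(Q + (-4 - 3))) = 1/(5*(Q - 7)) = 1/(5*(-7 + Q)))
V - I(5)*M(-9) = -313 - 1/(5*(-7 + 5))*2*(-9) = -313 - (1/5)/(-2)*(-18) = -313 - (1/5)*(-1/2)*(-18) = -313 - (-1)*(-18)/10 = -313 - 1*9/5 = -313 - 9/5 = -1574/5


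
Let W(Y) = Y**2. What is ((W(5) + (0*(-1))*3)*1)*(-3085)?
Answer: -77125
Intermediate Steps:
((W(5) + (0*(-1))*3)*1)*(-3085) = ((5**2 + (0*(-1))*3)*1)*(-3085) = ((25 + 0*3)*1)*(-3085) = ((25 + 0)*1)*(-3085) = (25*1)*(-3085) = 25*(-3085) = -77125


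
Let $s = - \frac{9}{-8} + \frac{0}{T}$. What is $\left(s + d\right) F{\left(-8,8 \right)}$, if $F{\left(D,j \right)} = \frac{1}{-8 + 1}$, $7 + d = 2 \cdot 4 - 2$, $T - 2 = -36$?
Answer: $- \frac{1}{56} \approx -0.017857$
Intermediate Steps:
$T = -34$ ($T = 2 - 36 = -34$)
$d = -1$ ($d = -7 + \left(2 \cdot 4 - 2\right) = -7 + \left(8 - 2\right) = -7 + 6 = -1$)
$F{\left(D,j \right)} = - \frac{1}{7}$ ($F{\left(D,j \right)} = \frac{1}{-7} = - \frac{1}{7}$)
$s = \frac{9}{8}$ ($s = - \frac{9}{-8} + \frac{0}{-34} = \left(-9\right) \left(- \frac{1}{8}\right) + 0 \left(- \frac{1}{34}\right) = \frac{9}{8} + 0 = \frac{9}{8} \approx 1.125$)
$\left(s + d\right) F{\left(-8,8 \right)} = \left(\frac{9}{8} - 1\right) \left(- \frac{1}{7}\right) = \frac{1}{8} \left(- \frac{1}{7}\right) = - \frac{1}{56}$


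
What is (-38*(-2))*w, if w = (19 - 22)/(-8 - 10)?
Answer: 38/3 ≈ 12.667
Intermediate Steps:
w = ⅙ (w = -3/(-18) = -3*(-1/18) = ⅙ ≈ 0.16667)
(-38*(-2))*w = -38*(-2)*(⅙) = 76*(⅙) = 38/3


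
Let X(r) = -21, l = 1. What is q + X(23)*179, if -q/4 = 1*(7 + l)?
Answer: -3791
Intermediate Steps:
q = -32 (q = -4*(7 + 1) = -4*8 = -32)
q + X(23)*179 = -32 - 21*179 = -32 - 3759 = -3791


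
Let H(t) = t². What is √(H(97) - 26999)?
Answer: I*√17590 ≈ 132.63*I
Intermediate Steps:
√(H(97) - 26999) = √(97² - 26999) = √(9409 - 26999) = √(-17590) = I*√17590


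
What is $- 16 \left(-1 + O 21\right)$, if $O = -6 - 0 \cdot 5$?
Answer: $2032$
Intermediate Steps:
$O = -6$ ($O = -6 - 0 = -6 + 0 = -6$)
$- 16 \left(-1 + O 21\right) = - 16 \left(-1 - 126\right) = \left(-16\right) \left(-127\right) = 2032$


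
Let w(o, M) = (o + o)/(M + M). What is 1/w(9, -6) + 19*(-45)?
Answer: -2567/3 ≈ -855.67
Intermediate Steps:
w(o, M) = o/M (w(o, M) = (2*o)/((2*M)) = (2*o)*(1/(2*M)) = o/M)
1/w(9, -6) + 19*(-45) = 1/(9/(-6)) + 19*(-45) = 1/(9*(-⅙)) - 855 = 1/(-3/2) - 855 = -⅔ - 855 = -2567/3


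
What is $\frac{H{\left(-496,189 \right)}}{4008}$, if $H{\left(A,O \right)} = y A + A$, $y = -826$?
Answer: $\frac{17050}{167} \approx 102.1$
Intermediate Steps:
$H{\left(A,O \right)} = - 825 A$ ($H{\left(A,O \right)} = - 826 A + A = - 825 A$)
$\frac{H{\left(-496,189 \right)}}{4008} = \frac{\left(-825\right) \left(-496\right)}{4008} = 409200 \cdot \frac{1}{4008} = \frac{17050}{167}$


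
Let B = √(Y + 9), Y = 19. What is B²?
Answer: 28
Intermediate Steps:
B = 2*√7 (B = √(19 + 9) = √28 = 2*√7 ≈ 5.2915)
B² = (2*√7)² = 28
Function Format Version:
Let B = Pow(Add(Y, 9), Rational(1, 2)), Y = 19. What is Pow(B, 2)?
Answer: 28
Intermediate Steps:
B = Mul(2, Pow(7, Rational(1, 2))) (B = Pow(Add(19, 9), Rational(1, 2)) = Pow(28, Rational(1, 2)) = Mul(2, Pow(7, Rational(1, 2))) ≈ 5.2915)
Pow(B, 2) = Pow(Mul(2, Pow(7, Rational(1, 2))), 2) = 28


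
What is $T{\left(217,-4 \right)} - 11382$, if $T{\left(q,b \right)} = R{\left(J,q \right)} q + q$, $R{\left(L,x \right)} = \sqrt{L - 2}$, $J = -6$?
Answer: $-11165 + 434 i \sqrt{2} \approx -11165.0 + 613.77 i$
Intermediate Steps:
$R{\left(L,x \right)} = \sqrt{-2 + L}$
$T{\left(q,b \right)} = q + 2 i q \sqrt{2}$ ($T{\left(q,b \right)} = \sqrt{-2 - 6} q + q = \sqrt{-8} q + q = 2 i \sqrt{2} q + q = 2 i q \sqrt{2} + q = q + 2 i q \sqrt{2}$)
$T{\left(217,-4 \right)} - 11382 = 217 \left(1 + 2 i \sqrt{2}\right) - 11382 = \left(217 + 434 i \sqrt{2}\right) - 11382 = -11165 + 434 i \sqrt{2}$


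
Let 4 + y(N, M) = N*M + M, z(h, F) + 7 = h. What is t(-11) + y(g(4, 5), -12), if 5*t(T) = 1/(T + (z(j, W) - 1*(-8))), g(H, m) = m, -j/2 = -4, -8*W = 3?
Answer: -761/10 ≈ -76.100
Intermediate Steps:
W = -3/8 (W = -⅛*3 = -3/8 ≈ -0.37500)
j = 8 (j = -2*(-4) = 8)
z(h, F) = -7 + h
y(N, M) = -4 + M + M*N (y(N, M) = -4 + (N*M + M) = -4 + (M*N + M) = -4 + (M + M*N) = -4 + M + M*N)
t(T) = 1/(5*(9 + T)) (t(T) = 1/(5*(T + ((-7 + 8) - 1*(-8)))) = 1/(5*(T + (1 + 8))) = 1/(5*(T + 9)) = 1/(5*(9 + T)))
t(-11) + y(g(4, 5), -12) = 1/(5*(9 - 11)) + (-4 - 12 - 12*5) = (⅕)/(-2) + (-4 - 12 - 60) = (⅕)*(-½) - 76 = -⅒ - 76 = -761/10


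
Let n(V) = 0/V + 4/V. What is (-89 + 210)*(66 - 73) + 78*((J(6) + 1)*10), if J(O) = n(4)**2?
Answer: 713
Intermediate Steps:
n(V) = 4/V (n(V) = 0 + 4/V = 4/V)
J(O) = 1 (J(O) = (4/4)**2 = (4*(1/4))**2 = 1**2 = 1)
(-89 + 210)*(66 - 73) + 78*((J(6) + 1)*10) = (-89 + 210)*(66 - 73) + 78*((1 + 1)*10) = 121*(-7) + 78*(2*10) = -847 + 78*20 = -847 + 1560 = 713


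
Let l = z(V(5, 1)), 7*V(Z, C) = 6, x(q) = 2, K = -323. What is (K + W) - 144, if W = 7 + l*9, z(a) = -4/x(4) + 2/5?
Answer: -2372/5 ≈ -474.40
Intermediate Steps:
V(Z, C) = 6/7 (V(Z, C) = (1/7)*6 = 6/7)
z(a) = -8/5 (z(a) = -4/2 + 2/5 = -4*1/2 + 2*(1/5) = -2 + 2/5 = -8/5)
l = -8/5 ≈ -1.6000
W = -37/5 (W = 7 - 8/5*9 = 7 - 72/5 = -37/5 ≈ -7.4000)
(K + W) - 144 = (-323 - 37/5) - 144 = -1652/5 - 144 = -2372/5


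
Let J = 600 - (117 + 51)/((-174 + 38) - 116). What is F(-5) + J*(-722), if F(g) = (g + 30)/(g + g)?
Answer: -2602103/6 ≈ -4.3368e+5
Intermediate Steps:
F(g) = (30 + g)/(2*g) (F(g) = (30 + g)/((2*g)) = (30 + g)*(1/(2*g)) = (30 + g)/(2*g))
J = 1802/3 (J = 600 - 168/(-136 - 116) = 600 - 168/(-252) = 600 - 168*(-1)/252 = 600 - 1*(-⅔) = 600 + ⅔ = 1802/3 ≈ 600.67)
F(-5) + J*(-722) = (½)*(30 - 5)/(-5) + (1802/3)*(-722) = (½)*(-⅕)*25 - 1301044/3 = -5/2 - 1301044/3 = -2602103/6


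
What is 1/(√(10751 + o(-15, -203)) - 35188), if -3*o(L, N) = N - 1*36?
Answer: -26391/928638385 - √24369/1857276770 ≈ -2.8503e-5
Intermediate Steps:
o(L, N) = 12 - N/3 (o(L, N) = -(N - 1*36)/3 = -(N - 36)/3 = -(-36 + N)/3 = 12 - N/3)
1/(√(10751 + o(-15, -203)) - 35188) = 1/(√(10751 + (12 - ⅓*(-203))) - 35188) = 1/(√(10751 + (12 + 203/3)) - 35188) = 1/(√(10751 + 239/3) - 35188) = 1/(√(32492/3) - 35188) = 1/(2*√24369/3 - 35188) = 1/(-35188 + 2*√24369/3)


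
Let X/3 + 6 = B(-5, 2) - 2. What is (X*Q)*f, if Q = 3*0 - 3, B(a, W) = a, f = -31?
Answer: -3627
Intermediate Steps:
X = -39 (X = -18 + 3*(-5 - 2) = -18 + 3*(-7) = -18 - 21 = -39)
Q = -3 (Q = 0 - 3 = -3)
(X*Q)*f = -39*(-3)*(-31) = 117*(-31) = -3627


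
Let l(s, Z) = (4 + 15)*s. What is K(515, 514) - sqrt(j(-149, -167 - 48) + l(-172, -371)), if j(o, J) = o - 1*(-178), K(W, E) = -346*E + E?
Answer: -177330 - I*sqrt(3239) ≈ -1.7733e+5 - 56.912*I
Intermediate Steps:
K(W, E) = -345*E
l(s, Z) = 19*s
j(o, J) = 178 + o (j(o, J) = o + 178 = 178 + o)
K(515, 514) - sqrt(j(-149, -167 - 48) + l(-172, -371)) = -345*514 - sqrt((178 - 149) + 19*(-172)) = -177330 - sqrt(29 - 3268) = -177330 - sqrt(-3239) = -177330 - I*sqrt(3239)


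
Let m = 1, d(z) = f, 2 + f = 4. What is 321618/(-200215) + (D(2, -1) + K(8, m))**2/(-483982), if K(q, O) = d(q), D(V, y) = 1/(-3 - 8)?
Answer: -18834624362811/11724955191730 ≈ -1.6064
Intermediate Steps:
f = 2 (f = -2 + 4 = 2)
d(z) = 2
D(V, y) = -1/11 (D(V, y) = 1/(-11) = -1/11)
K(q, O) = 2
321618/(-200215) + (D(2, -1) + K(8, m))**2/(-483982) = 321618/(-200215) + (-1/11 + 2)**2/(-483982) = 321618*(-1/200215) + (21/11)**2*(-1/483982) = -321618/200215 + (441/121)*(-1/483982) = -321618/200215 - 441/58561822 = -18834624362811/11724955191730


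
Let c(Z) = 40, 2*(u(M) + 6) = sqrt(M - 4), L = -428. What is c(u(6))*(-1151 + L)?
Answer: -63160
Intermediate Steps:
u(M) = -6 + sqrt(-4 + M)/2 (u(M) = -6 + sqrt(M - 4)/2 = -6 + sqrt(-4 + M)/2)
c(u(6))*(-1151 + L) = 40*(-1151 - 428) = 40*(-1579) = -63160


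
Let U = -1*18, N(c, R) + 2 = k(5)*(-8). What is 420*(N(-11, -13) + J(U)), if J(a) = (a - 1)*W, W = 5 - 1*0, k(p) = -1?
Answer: -37380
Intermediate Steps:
N(c, R) = 6 (N(c, R) = -2 - 1*(-8) = -2 + 8 = 6)
U = -18
W = 5 (W = 5 + 0 = 5)
J(a) = -5 + 5*a (J(a) = (a - 1)*5 = (-1 + a)*5 = -5 + 5*a)
420*(N(-11, -13) + J(U)) = 420*(6 + (-5 + 5*(-18))) = 420*(6 + (-5 - 90)) = 420*(6 - 95) = 420*(-89) = -37380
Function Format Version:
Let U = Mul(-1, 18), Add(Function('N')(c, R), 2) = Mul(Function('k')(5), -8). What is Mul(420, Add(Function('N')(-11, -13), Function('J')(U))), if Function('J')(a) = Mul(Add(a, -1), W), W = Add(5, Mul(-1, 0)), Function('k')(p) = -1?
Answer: -37380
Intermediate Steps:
Function('N')(c, R) = 6 (Function('N')(c, R) = Add(-2, Mul(-1, -8)) = Add(-2, 8) = 6)
U = -18
W = 5 (W = Add(5, 0) = 5)
Function('J')(a) = Add(-5, Mul(5, a)) (Function('J')(a) = Mul(Add(a, -1), 5) = Mul(Add(-1, a), 5) = Add(-5, Mul(5, a)))
Mul(420, Add(Function('N')(-11, -13), Function('J')(U))) = Mul(420, Add(6, Add(-5, Mul(5, -18)))) = Mul(420, Add(6, Add(-5, -90))) = Mul(420, Add(6, -95)) = Mul(420, -89) = -37380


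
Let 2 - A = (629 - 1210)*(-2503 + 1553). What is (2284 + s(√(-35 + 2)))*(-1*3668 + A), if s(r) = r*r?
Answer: -1250691616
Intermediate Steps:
A = -551948 (A = 2 - (629 - 1210)*(-2503 + 1553) = 2 - (-581)*(-950) = 2 - 1*551950 = 2 - 551950 = -551948)
s(r) = r²
(2284 + s(√(-35 + 2)))*(-1*3668 + A) = (2284 + (√(-35 + 2))²)*(-1*3668 - 551948) = (2284 + (√(-33))²)*(-3668 - 551948) = (2284 + (I*√33)²)*(-555616) = (2284 - 33)*(-555616) = 2251*(-555616) = -1250691616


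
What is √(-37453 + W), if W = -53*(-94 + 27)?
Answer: I*√33902 ≈ 184.13*I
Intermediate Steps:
W = 3551 (W = -53*(-67) = 3551)
√(-37453 + W) = √(-37453 + 3551) = √(-33902) = I*√33902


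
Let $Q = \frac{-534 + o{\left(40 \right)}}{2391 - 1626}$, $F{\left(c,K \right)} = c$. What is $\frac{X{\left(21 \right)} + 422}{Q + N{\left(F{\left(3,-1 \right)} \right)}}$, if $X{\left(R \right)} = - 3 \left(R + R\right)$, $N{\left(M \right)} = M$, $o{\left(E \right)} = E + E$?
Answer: $\frac{226440}{1841} \approx 123.0$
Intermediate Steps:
$o{\left(E \right)} = 2 E$
$Q = - \frac{454}{765}$ ($Q = \frac{-534 + 2 \cdot 40}{2391 - 1626} = \frac{-534 + 80}{765} = \left(-454\right) \frac{1}{765} = - \frac{454}{765} \approx -0.59346$)
$X{\left(R \right)} = - 6 R$ ($X{\left(R \right)} = - 3 \cdot 2 R = - 6 R$)
$\frac{X{\left(21 \right)} + 422}{Q + N{\left(F{\left(3,-1 \right)} \right)}} = \frac{\left(-6\right) 21 + 422}{- \frac{454}{765} + 3} = \frac{-126 + 422}{\frac{1841}{765}} = 296 \cdot \frac{765}{1841} = \frac{226440}{1841}$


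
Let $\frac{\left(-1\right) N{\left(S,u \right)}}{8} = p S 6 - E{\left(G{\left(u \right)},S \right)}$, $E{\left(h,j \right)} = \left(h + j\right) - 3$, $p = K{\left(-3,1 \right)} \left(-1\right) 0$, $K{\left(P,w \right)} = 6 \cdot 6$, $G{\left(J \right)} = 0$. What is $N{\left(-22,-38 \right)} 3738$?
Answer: $-747600$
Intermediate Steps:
$K{\left(P,w \right)} = 36$
$p = 0$ ($p = 36 \left(-1\right) 0 = \left(-36\right) 0 = 0$)
$E{\left(h,j \right)} = -3 + h + j$
$N{\left(S,u \right)} = -24 + 8 S$ ($N{\left(S,u \right)} = - 8 \left(0 S 6 - \left(-3 + 0 + S\right)\right) = - 8 \left(0 \cdot 6 - \left(-3 + S\right)\right) = - 8 \left(0 - \left(-3 + S\right)\right) = - 8 \left(3 - S\right) = -24 + 8 S$)
$N{\left(-22,-38 \right)} 3738 = \left(-24 + 8 \left(-22\right)\right) 3738 = \left(-24 - 176\right) 3738 = \left(-200\right) 3738 = -747600$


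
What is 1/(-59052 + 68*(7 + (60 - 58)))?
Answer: -1/58440 ≈ -1.7112e-5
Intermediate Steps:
1/(-59052 + 68*(7 + (60 - 58))) = 1/(-59052 + 68*(7 + 2)) = 1/(-59052 + 68*9) = 1/(-59052 + 612) = 1/(-58440) = -1/58440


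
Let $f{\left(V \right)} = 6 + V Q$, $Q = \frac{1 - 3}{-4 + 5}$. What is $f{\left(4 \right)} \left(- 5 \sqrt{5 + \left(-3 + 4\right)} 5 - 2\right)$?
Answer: $4 + 50 \sqrt{6} \approx 126.47$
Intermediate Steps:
$Q = -2$ ($Q = - \frac{2}{1} = \left(-2\right) 1 = -2$)
$f{\left(V \right)} = 6 - 2 V$ ($f{\left(V \right)} = 6 + V \left(-2\right) = 6 - 2 V$)
$f{\left(4 \right)} \left(- 5 \sqrt{5 + \left(-3 + 4\right)} 5 - 2\right) = \left(6 - 8\right) \left(- 5 \sqrt{5 + \left(-3 + 4\right)} 5 - 2\right) = \left(6 - 8\right) \left(- 5 \sqrt{5 + 1} \cdot 5 - 2\right) = - 2 \left(- 5 \sqrt{6} \cdot 5 - 2\right) = - 2 \left(- 25 \sqrt{6} - 2\right) = - 2 \left(-2 - 25 \sqrt{6}\right) = 4 + 50 \sqrt{6}$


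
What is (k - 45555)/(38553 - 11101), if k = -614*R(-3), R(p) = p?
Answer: -43713/27452 ≈ -1.5923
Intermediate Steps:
k = 1842 (k = -614*(-3) = 1842)
(k - 45555)/(38553 - 11101) = (1842 - 45555)/(38553 - 11101) = -43713/27452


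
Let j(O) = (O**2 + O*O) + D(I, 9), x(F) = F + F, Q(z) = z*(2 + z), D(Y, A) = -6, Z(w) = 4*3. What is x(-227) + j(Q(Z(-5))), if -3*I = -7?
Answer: 55988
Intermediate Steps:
Z(w) = 12
I = 7/3 (I = -1/3*(-7) = 7/3 ≈ 2.3333)
x(F) = 2*F
j(O) = -6 + 2*O**2 (j(O) = (O**2 + O*O) - 6 = (O**2 + O**2) - 6 = 2*O**2 - 6 = -6 + 2*O**2)
x(-227) + j(Q(Z(-5))) = 2*(-227) + (-6 + 2*(12*(2 + 12))**2) = -454 + (-6 + 2*(12*14)**2) = -454 + (-6 + 2*168**2) = -454 + (-6 + 2*28224) = -454 + (-6 + 56448) = -454 + 56442 = 55988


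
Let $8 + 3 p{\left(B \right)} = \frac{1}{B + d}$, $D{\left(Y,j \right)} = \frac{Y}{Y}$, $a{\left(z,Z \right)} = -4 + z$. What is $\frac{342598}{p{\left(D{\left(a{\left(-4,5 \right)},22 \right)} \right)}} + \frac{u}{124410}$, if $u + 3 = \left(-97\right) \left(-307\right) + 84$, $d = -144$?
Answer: $- \frac{1828506858052}{14244945} \approx -1.2836 \cdot 10^{5}$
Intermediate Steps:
$D{\left(Y,j \right)} = 1$
$p{\left(B \right)} = - \frac{8}{3} + \frac{1}{3 \left(-144 + B\right)}$ ($p{\left(B \right)} = - \frac{8}{3} + \frac{1}{3 \left(B - 144\right)} = - \frac{8}{3} + \frac{1}{3 \left(-144 + B\right)}$)
$u = 29860$ ($u = -3 + \left(\left(-97\right) \left(-307\right) + 84\right) = -3 + \left(29779 + 84\right) = -3 + 29863 = 29860$)
$\frac{342598}{p{\left(D{\left(a{\left(-4,5 \right)},22 \right)} \right)}} + \frac{u}{124410} = \frac{342598}{\frac{1}{3} \frac{1}{-144 + 1} \left(1153 - 8\right)} + \frac{29860}{124410} = \frac{342598}{\frac{1}{3} \frac{1}{-143} \left(1153 - 8\right)} + 29860 \cdot \frac{1}{124410} = \frac{342598}{\frac{1}{3} \left(- \frac{1}{143}\right) 1145} + \frac{2986}{12441} = \frac{342598}{- \frac{1145}{429}} + \frac{2986}{12441} = 342598 \left(- \frac{429}{1145}\right) + \frac{2986}{12441} = - \frac{146974542}{1145} + \frac{2986}{12441} = - \frac{1828506858052}{14244945}$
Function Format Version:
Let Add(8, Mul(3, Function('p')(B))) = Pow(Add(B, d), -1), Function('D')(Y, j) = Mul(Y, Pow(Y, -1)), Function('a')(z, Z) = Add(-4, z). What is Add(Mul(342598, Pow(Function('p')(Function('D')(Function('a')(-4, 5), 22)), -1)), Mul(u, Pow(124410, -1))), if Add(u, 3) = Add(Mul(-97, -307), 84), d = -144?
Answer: Rational(-1828506858052, 14244945) ≈ -1.2836e+5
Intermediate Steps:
Function('D')(Y, j) = 1
Function('p')(B) = Add(Rational(-8, 3), Mul(Rational(1, 3), Pow(Add(-144, B), -1))) (Function('p')(B) = Add(Rational(-8, 3), Mul(Rational(1, 3), Pow(Add(B, -144), -1))) = Add(Rational(-8, 3), Mul(Rational(1, 3), Pow(Add(-144, B), -1))))
u = 29860 (u = Add(-3, Add(Mul(-97, -307), 84)) = Add(-3, Add(29779, 84)) = Add(-3, 29863) = 29860)
Add(Mul(342598, Pow(Function('p')(Function('D')(Function('a')(-4, 5), 22)), -1)), Mul(u, Pow(124410, -1))) = Add(Mul(342598, Pow(Mul(Rational(1, 3), Pow(Add(-144, 1), -1), Add(1153, Mul(-8, 1))), -1)), Mul(29860, Pow(124410, -1))) = Add(Mul(342598, Pow(Mul(Rational(1, 3), Pow(-143, -1), Add(1153, -8)), -1)), Mul(29860, Rational(1, 124410))) = Add(Mul(342598, Pow(Mul(Rational(1, 3), Rational(-1, 143), 1145), -1)), Rational(2986, 12441)) = Add(Mul(342598, Pow(Rational(-1145, 429), -1)), Rational(2986, 12441)) = Add(Mul(342598, Rational(-429, 1145)), Rational(2986, 12441)) = Add(Rational(-146974542, 1145), Rational(2986, 12441)) = Rational(-1828506858052, 14244945)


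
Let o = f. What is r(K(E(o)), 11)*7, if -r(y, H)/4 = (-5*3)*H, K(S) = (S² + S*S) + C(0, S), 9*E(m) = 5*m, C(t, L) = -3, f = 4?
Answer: 4620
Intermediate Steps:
o = 4
E(m) = 5*m/9 (E(m) = (5*m)/9 = 5*m/9)
K(S) = -3 + 2*S² (K(S) = (S² + S*S) - 3 = (S² + S²) - 3 = 2*S² - 3 = -3 + 2*S²)
r(y, H) = 60*H (r(y, H) = -4*(-5*3)*H = -(-60)*H = 60*H)
r(K(E(o)), 11)*7 = (60*11)*7 = 660*7 = 4620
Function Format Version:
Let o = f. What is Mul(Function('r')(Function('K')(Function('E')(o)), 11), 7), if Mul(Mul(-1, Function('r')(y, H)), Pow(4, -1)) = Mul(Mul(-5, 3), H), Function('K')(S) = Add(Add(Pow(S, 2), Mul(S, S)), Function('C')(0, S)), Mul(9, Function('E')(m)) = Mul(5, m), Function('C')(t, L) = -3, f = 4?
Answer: 4620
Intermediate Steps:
o = 4
Function('E')(m) = Mul(Rational(5, 9), m) (Function('E')(m) = Mul(Rational(1, 9), Mul(5, m)) = Mul(Rational(5, 9), m))
Function('K')(S) = Add(-3, Mul(2, Pow(S, 2))) (Function('K')(S) = Add(Add(Pow(S, 2), Mul(S, S)), -3) = Add(Add(Pow(S, 2), Pow(S, 2)), -3) = Add(Mul(2, Pow(S, 2)), -3) = Add(-3, Mul(2, Pow(S, 2))))
Function('r')(y, H) = Mul(60, H) (Function('r')(y, H) = Mul(-4, Mul(Mul(-5, 3), H)) = Mul(-4, Mul(-15, H)) = Mul(60, H))
Mul(Function('r')(Function('K')(Function('E')(o)), 11), 7) = Mul(Mul(60, 11), 7) = Mul(660, 7) = 4620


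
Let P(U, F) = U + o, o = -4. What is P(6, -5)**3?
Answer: 8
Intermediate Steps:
P(U, F) = -4 + U (P(U, F) = U - 4 = -4 + U)
P(6, -5)**3 = (-4 + 6)**3 = 2**3 = 8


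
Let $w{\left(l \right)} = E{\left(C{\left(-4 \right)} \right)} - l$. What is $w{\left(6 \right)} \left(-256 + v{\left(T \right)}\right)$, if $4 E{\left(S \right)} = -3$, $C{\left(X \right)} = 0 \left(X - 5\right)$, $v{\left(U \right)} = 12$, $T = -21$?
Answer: $1647$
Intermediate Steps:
$C{\left(X \right)} = 0$ ($C{\left(X \right)} = 0 \left(-5 + X\right) = 0$)
$E{\left(S \right)} = - \frac{3}{4}$ ($E{\left(S \right)} = \frac{1}{4} \left(-3\right) = - \frac{3}{4}$)
$w{\left(l \right)} = - \frac{3}{4} - l$
$w{\left(6 \right)} \left(-256 + v{\left(T \right)}\right) = \left(- \frac{3}{4} - 6\right) \left(-256 + 12\right) = \left(- \frac{3}{4} - 6\right) \left(-244\right) = \left(- \frac{27}{4}\right) \left(-244\right) = 1647$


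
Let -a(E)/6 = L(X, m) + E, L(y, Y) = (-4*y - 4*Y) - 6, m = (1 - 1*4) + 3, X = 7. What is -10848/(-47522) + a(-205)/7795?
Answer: 76353354/185216995 ≈ 0.41224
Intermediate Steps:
m = 0 (m = (1 - 4) + 3 = -3 + 3 = 0)
L(y, Y) = -6 - 4*Y - 4*y (L(y, Y) = (-4*Y - 4*y) - 6 = -6 - 4*Y - 4*y)
a(E) = 204 - 6*E (a(E) = -6*((-6 - 4*0 - 4*7) + E) = -6*((-6 + 0 - 28) + E) = -6*(-34 + E) = 204 - 6*E)
-10848/(-47522) + a(-205)/7795 = -10848/(-47522) + (204 - 6*(-205))/7795 = -10848*(-1/47522) + (204 + 1230)*(1/7795) = 5424/23761 + 1434*(1/7795) = 5424/23761 + 1434/7795 = 76353354/185216995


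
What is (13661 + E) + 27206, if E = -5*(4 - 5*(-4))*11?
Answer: 39547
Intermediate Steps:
E = -1320 (E = -5*(4 + 20)*11 = -5*24*11 = -120*11 = -1320)
(13661 + E) + 27206 = (13661 - 1320) + 27206 = 12341 + 27206 = 39547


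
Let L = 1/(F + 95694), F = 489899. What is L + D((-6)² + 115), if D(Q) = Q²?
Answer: 13352105994/585593 ≈ 22801.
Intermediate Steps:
L = 1/585593 (L = 1/(489899 + 95694) = 1/585593 ≈ 1.7077e-6)
L + D((-6)² + 115) = 1/585593 + ((-6)² + 115)² = 1/585593 + (36 + 115)² = 1/585593 + 151² = 1/585593 + 22801 = 13352105994/585593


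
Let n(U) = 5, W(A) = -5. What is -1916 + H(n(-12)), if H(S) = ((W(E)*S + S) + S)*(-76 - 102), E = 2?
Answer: 754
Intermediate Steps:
H(S) = 534*S (H(S) = ((-5*S + S) + S)*(-76 - 102) = (-4*S + S)*(-178) = -3*S*(-178) = 534*S)
-1916 + H(n(-12)) = -1916 + 534*5 = -1916 + 2670 = 754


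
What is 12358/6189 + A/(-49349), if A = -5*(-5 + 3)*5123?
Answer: 292792472/305420961 ≈ 0.95865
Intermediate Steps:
A = 51230 (A = -5*(-2)*5123 = 10*5123 = 51230)
12358/6189 + A/(-49349) = 12358/6189 + 51230/(-49349) = 12358*(1/6189) + 51230*(-1/49349) = 12358/6189 - 51230/49349 = 292792472/305420961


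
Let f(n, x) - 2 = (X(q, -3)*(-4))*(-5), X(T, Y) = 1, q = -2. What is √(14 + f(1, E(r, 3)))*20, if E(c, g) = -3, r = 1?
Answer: 120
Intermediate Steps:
f(n, x) = 22 (f(n, x) = 2 + (1*(-4))*(-5) = 2 - 4*(-5) = 2 + 20 = 22)
√(14 + f(1, E(r, 3)))*20 = √(14 + 22)*20 = √36*20 = 6*20 = 120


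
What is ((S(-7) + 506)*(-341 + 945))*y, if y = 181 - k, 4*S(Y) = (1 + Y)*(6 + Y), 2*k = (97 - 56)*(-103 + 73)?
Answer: 243997880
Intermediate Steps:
k = -615 (k = ((97 - 56)*(-103 + 73))/2 = (41*(-30))/2 = (1/2)*(-1230) = -615)
S(Y) = (1 + Y)*(6 + Y)/4 (S(Y) = ((1 + Y)*(6 + Y))/4 = (1 + Y)*(6 + Y)/4)
y = 796 (y = 181 - 1*(-615) = 181 + 615 = 796)
((S(-7) + 506)*(-341 + 945))*y = (((3/2 + (1/4)*(-7)**2 + (7/4)*(-7)) + 506)*(-341 + 945))*796 = (((3/2 + (1/4)*49 - 49/4) + 506)*604)*796 = (((3/2 + 49/4 - 49/4) + 506)*604)*796 = ((3/2 + 506)*604)*796 = ((1015/2)*604)*796 = 306530*796 = 243997880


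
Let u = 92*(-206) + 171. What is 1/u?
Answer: -1/18781 ≈ -5.3245e-5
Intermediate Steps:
u = -18781 (u = -18952 + 171 = -18781)
1/u = 1/(-18781) = -1/18781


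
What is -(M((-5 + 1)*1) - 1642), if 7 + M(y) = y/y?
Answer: 1648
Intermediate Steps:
M(y) = -6 (M(y) = -7 + y/y = -7 + 1 = -6)
-(M((-5 + 1)*1) - 1642) = -(-6 - 1642) = -1*(-1648) = 1648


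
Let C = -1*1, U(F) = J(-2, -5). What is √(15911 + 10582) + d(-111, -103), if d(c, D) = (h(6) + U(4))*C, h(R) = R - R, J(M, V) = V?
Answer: 5 + √26493 ≈ 167.77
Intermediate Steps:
h(R) = 0
U(F) = -5
C = -1
d(c, D) = 5 (d(c, D) = (0 - 5)*(-1) = -5*(-1) = 5)
√(15911 + 10582) + d(-111, -103) = √(15911 + 10582) + 5 = √26493 + 5 = 5 + √26493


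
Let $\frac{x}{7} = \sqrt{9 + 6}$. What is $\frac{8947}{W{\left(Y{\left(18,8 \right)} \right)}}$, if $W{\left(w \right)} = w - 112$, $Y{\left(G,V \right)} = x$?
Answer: $- \frac{143152}{1687} - \frac{8947 \sqrt{15}}{1687} \approx -105.4$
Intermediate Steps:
$x = 7 \sqrt{15}$ ($x = 7 \sqrt{9 + 6} = 7 \sqrt{15} \approx 27.111$)
$Y{\left(G,V \right)} = 7 \sqrt{15}$
$W{\left(w \right)} = -112 + w$ ($W{\left(w \right)} = w - 112 = -112 + w$)
$\frac{8947}{W{\left(Y{\left(18,8 \right)} \right)}} = \frac{8947}{-112 + 7 \sqrt{15}}$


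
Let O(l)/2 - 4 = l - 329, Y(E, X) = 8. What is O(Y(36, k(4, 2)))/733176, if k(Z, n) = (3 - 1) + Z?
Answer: -317/366588 ≈ -0.00086473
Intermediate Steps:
k(Z, n) = 2 + Z
O(l) = -650 + 2*l (O(l) = 8 + 2*(l - 329) = 8 + 2*(-329 + l) = 8 + (-658 + 2*l) = -650 + 2*l)
O(Y(36, k(4, 2)))/733176 = (-650 + 2*8)/733176 = (-650 + 16)*(1/733176) = -634*1/733176 = -317/366588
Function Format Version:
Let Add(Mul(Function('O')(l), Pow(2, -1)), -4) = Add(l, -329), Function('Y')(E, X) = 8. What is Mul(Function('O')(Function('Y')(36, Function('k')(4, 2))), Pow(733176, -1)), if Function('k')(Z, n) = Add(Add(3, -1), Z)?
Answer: Rational(-317, 366588) ≈ -0.00086473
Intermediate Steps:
Function('k')(Z, n) = Add(2, Z)
Function('O')(l) = Add(-650, Mul(2, l)) (Function('O')(l) = Add(8, Mul(2, Add(l, -329))) = Add(8, Mul(2, Add(-329, l))) = Add(8, Add(-658, Mul(2, l))) = Add(-650, Mul(2, l)))
Mul(Function('O')(Function('Y')(36, Function('k')(4, 2))), Pow(733176, -1)) = Mul(Add(-650, Mul(2, 8)), Pow(733176, -1)) = Mul(Add(-650, 16), Rational(1, 733176)) = Mul(-634, Rational(1, 733176)) = Rational(-317, 366588)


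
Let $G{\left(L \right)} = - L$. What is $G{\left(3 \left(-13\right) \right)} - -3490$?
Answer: $3529$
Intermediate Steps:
$G{\left(3 \left(-13\right) \right)} - -3490 = - 3 \left(-13\right) - -3490 = \left(-1\right) \left(-39\right) + 3490 = 39 + 3490 = 3529$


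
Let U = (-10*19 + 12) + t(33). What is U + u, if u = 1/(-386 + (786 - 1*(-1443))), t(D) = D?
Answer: -267234/1843 ≈ -145.00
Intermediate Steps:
U = -145 (U = (-10*19 + 12) + 33 = (-190 + 12) + 33 = -178 + 33 = -145)
u = 1/1843 (u = 1/(-386 + (786 + 1443)) = 1/(-386 + 2229) = 1/1843 ≈ 0.00054259)
U + u = -145 + 1/1843 = -267234/1843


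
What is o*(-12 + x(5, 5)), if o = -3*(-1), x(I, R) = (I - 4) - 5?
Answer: -48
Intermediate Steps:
x(I, R) = -9 + I (x(I, R) = (-4 + I) - 5 = -9 + I)
o = 3
o*(-12 + x(5, 5)) = 3*(-12 + (-9 + 5)) = 3*(-12 - 4) = 3*(-16) = -48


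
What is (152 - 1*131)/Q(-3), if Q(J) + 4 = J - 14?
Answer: -1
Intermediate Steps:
Q(J) = -18 + J (Q(J) = -4 + (J - 14) = -4 + (-14 + J) = -18 + J)
(152 - 1*131)/Q(-3) = (152 - 1*131)/(-18 - 3) = (152 - 131)/(-21) = 21*(-1/21) = -1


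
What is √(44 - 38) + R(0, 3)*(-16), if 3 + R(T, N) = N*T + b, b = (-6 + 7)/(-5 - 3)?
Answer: 50 + √6 ≈ 52.449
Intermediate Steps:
b = -⅛ (b = 1/(-8) = 1*(-⅛) = -⅛ ≈ -0.12500)
R(T, N) = -25/8 + N*T (R(T, N) = -3 + (N*T - ⅛) = -3 + (-⅛ + N*T) = -25/8 + N*T)
√(44 - 38) + R(0, 3)*(-16) = √(44 - 38) + (-25/8 + 3*0)*(-16) = √6 + (-25/8 + 0)*(-16) = √6 - 25/8*(-16) = √6 + 50 = 50 + √6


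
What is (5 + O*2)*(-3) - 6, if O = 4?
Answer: -45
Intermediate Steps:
(5 + O*2)*(-3) - 6 = (5 + 4*2)*(-3) - 6 = (5 + 8)*(-3) - 6 = 13*(-3) - 6 = -39 - 6 = -45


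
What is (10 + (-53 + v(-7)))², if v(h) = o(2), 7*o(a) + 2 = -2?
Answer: 93025/49 ≈ 1898.5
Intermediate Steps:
o(a) = -4/7 (o(a) = -2/7 + (⅐)*(-2) = -2/7 - 2/7 = -4/7)
v(h) = -4/7
(10 + (-53 + v(-7)))² = (10 + (-53 - 4/7))² = (10 - 375/7)² = (-305/7)² = 93025/49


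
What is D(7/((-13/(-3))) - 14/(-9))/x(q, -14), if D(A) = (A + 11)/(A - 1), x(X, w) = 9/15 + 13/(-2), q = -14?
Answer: -8290/7493 ≈ -1.1064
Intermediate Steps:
x(X, w) = -59/10 (x(X, w) = 9*(1/15) + 13*(-½) = ⅗ - 13/2 = -59/10)
D(A) = (11 + A)/(-1 + A)
D(7/((-13/(-3))) - 14/(-9))/x(q, -14) = ((11 + (7/((-13/(-3))) - 14/(-9)))/(-1 + (7/((-13/(-3))) - 14/(-9))))/(-59/10) = ((11 + (7/((-13*(-⅓))) - 14*(-⅑)))/(-1 + (7/((-13*(-⅓))) - 14*(-⅑))))*(-10/59) = ((11 + (7/(13/3) + 14/9))/(-1 + (7/(13/3) + 14/9)))*(-10/59) = ((11 + (7*(3/13) + 14/9))/(-1 + (7*(3/13) + 14/9)))*(-10/59) = ((11 + (21/13 + 14/9))/(-1 + (21/13 + 14/9)))*(-10/59) = ((11 + 371/117)/(-1 + 371/117))*(-10/59) = ((1658/117)/(254/117))*(-10/59) = ((117/254)*(1658/117))*(-10/59) = (829/127)*(-10/59) = -8290/7493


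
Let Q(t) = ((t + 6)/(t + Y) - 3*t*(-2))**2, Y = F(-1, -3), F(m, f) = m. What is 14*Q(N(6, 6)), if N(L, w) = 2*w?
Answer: 9185400/121 ≈ 75912.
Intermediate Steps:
Y = -1
Q(t) = (6*t + (6 + t)/(-1 + t))**2 (Q(t) = ((t + 6)/(t - 1) - 3*t*(-2))**2 = ((6 + t)/(-1 + t) + 6*t)**2 = (6*t + (6 + t)/(-1 + t))**2)
14*Q(N(6, 6)) = 14*((6 - 10*6 + 6*(2*6)**2)**2/(-1 + 2*6)**2) = 14*((6 - 5*12 + 6*12**2)**2/(-1 + 12)**2) = 14*((6 - 60 + 6*144)**2/11**2) = 14*((6 - 60 + 864)**2/121) = 14*((1/121)*810**2) = 14*((1/121)*656100) = 14*(656100/121) = 9185400/121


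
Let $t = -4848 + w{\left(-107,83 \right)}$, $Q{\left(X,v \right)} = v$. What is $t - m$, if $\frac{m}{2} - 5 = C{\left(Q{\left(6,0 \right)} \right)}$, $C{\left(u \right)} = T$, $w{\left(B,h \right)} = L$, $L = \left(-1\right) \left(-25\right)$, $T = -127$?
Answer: $-4579$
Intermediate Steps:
$L = 25$
$w{\left(B,h \right)} = 25$
$C{\left(u \right)} = -127$
$t = -4823$ ($t = -4848 + 25 = -4823$)
$m = -244$ ($m = 10 + 2 \left(-127\right) = 10 - 254 = -244$)
$t - m = -4823 - -244 = -4823 + 244 = -4579$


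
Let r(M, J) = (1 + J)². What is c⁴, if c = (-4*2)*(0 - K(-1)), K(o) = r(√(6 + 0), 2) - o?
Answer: 40960000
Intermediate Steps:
K(o) = 9 - o (K(o) = (1 + 2)² - o = 3² - o = 9 - o)
c = 80 (c = (-4*2)*(0 - (9 - 1*(-1))) = -8*(0 - (9 + 1)) = -8*(0 - 1*10) = -8*(0 - 10) = -8*(-10) = 80)
c⁴ = 80⁴ = 40960000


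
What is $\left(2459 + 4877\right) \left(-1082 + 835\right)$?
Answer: $-1811992$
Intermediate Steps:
$\left(2459 + 4877\right) \left(-1082 + 835\right) = 7336 \left(-247\right) = -1811992$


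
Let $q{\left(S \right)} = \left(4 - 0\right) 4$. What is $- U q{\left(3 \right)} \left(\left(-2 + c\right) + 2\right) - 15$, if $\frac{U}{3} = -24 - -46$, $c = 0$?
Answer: $-15$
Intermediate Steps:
$U = 66$ ($U = 3 \left(-24 - -46\right) = 3 \left(-24 + 46\right) = 3 \cdot 22 = 66$)
$q{\left(S \right)} = 16$ ($q{\left(S \right)} = \left(4 + 0\right) 4 = 4 \cdot 4 = 16$)
$- U q{\left(3 \right)} \left(\left(-2 + c\right) + 2\right) - 15 = \left(-1\right) 66 \cdot 16 \left(\left(-2 + 0\right) + 2\right) - 15 = - 66 \cdot 16 \left(-2 + 2\right) - 15 = - 66 \cdot 16 \cdot 0 - 15 = \left(-66\right) 0 - 15 = 0 - 15 = -15$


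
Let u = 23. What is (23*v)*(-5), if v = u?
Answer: -2645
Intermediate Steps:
v = 23
(23*v)*(-5) = (23*23)*(-5) = 529*(-5) = -2645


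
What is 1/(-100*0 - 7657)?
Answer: -1/7657 ≈ -0.00013060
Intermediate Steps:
1/(-100*0 - 7657) = 1/(0 - 7657) = 1/(-7657) = -1/7657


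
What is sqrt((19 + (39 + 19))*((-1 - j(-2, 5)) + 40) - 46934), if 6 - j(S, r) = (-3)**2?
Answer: 10*I*sqrt(437) ≈ 209.05*I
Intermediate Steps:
j(S, r) = -3 (j(S, r) = 6 - 1*(-3)**2 = 6 - 1*9 = 6 - 9 = -3)
sqrt((19 + (39 + 19))*((-1 - j(-2, 5)) + 40) - 46934) = sqrt((19 + (39 + 19))*((-1 - 1*(-3)) + 40) - 46934) = sqrt((19 + 58)*((-1 + 3) + 40) - 46934) = sqrt(77*(2 + 40) - 46934) = sqrt(77*42 - 46934) = sqrt(3234 - 46934) = sqrt(-43700) = 10*I*sqrt(437)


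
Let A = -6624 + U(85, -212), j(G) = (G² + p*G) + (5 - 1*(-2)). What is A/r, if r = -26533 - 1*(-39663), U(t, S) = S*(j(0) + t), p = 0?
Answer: -13064/6565 ≈ -1.9899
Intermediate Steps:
j(G) = 7 + G² (j(G) = (G² + 0*G) + (5 - 1*(-2)) = (G² + 0) + (5 + 2) = G² + 7 = 7 + G²)
U(t, S) = S*(7 + t) (U(t, S) = S*((7 + 0²) + t) = S*((7 + 0) + t) = S*(7 + t))
r = 13130 (r = -26533 + 39663 = 13130)
A = -26128 (A = -6624 - 212*(7 + 85) = -6624 - 212*92 = -6624 - 19504 = -26128)
A/r = -26128/13130 = -26128*1/13130 = -13064/6565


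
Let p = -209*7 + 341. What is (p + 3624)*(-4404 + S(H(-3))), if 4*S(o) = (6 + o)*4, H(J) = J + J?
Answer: -11018808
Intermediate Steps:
H(J) = 2*J
S(o) = 6 + o (S(o) = ((6 + o)*4)/4 = (24 + 4*o)/4 = 6 + o)
p = -1122 (p = -1463 + 341 = -1122)
(p + 3624)*(-4404 + S(H(-3))) = (-1122 + 3624)*(-4404 + (6 + 2*(-3))) = 2502*(-4404 + (6 - 6)) = 2502*(-4404 + 0) = 2502*(-4404) = -11018808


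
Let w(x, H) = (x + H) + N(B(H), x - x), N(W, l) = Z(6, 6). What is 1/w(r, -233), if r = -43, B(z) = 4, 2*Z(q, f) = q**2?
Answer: -1/258 ≈ -0.0038760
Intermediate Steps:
Z(q, f) = q**2/2
N(W, l) = 18 (N(W, l) = (1/2)*6**2 = (1/2)*36 = 18)
w(x, H) = 18 + H + x (w(x, H) = (x + H) + 18 = (H + x) + 18 = 18 + H + x)
1/w(r, -233) = 1/(18 - 233 - 43) = 1/(-258) = -1/258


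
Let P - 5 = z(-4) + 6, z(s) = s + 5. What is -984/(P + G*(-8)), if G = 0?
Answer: -82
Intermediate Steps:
z(s) = 5 + s
P = 12 (P = 5 + ((5 - 4) + 6) = 5 + (1 + 6) = 5 + 7 = 12)
-984/(P + G*(-8)) = -984/(12 + 0*(-8)) = -984/(12 + 0) = -984/12 = -984*1/12 = -82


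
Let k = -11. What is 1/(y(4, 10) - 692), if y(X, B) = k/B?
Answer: -10/6931 ≈ -0.0014428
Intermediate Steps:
y(X, B) = -11/B
1/(y(4, 10) - 692) = 1/(-11/10 - 692) = 1/(-6931/10) = -10/6931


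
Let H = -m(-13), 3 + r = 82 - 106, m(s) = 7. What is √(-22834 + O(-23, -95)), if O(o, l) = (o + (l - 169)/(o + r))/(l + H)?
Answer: I*√5939078214/510 ≈ 151.11*I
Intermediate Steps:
r = -27 (r = -3 + (82 - 106) = -3 - 24 = -27)
H = -7 (H = -1*7 = -7)
O(o, l) = (o + (-169 + l)/(-27 + o))/(-7 + l) (O(o, l) = (o + (l - 169)/(o - 27))/(l - 7) = (o + (-169 + l)/(-27 + o))/(-7 + l))
√(-22834 + O(-23, -95)) = √(-22834 + (-169 - 95 + (-23)² - 27*(-23))/(189 - 27*(-95) - 7*(-23) - 95*(-23))) = √(-22834 + (-169 - 95 + 529 + 621)/(189 + 2565 + 161 + 2185)) = √(-22834 + 886/5100) = √(-22834 + (1/5100)*886) = √(-22834 + 443/2550) = √(-58226257/2550) = I*√5939078214/510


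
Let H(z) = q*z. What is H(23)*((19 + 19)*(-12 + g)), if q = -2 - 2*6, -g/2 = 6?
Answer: 293664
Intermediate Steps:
g = -12 (g = -2*6 = -12)
q = -14 (q = -2 - 12 = -14)
H(z) = -14*z
H(23)*((19 + 19)*(-12 + g)) = (-14*23)*((19 + 19)*(-12 - 12)) = -12236*(-24) = -322*(-912) = 293664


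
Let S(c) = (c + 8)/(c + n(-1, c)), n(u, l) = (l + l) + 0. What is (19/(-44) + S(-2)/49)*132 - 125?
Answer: -9050/49 ≈ -184.69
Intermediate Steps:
n(u, l) = 2*l (n(u, l) = 2*l + 0 = 2*l)
S(c) = (8 + c)/(3*c) (S(c) = (c + 8)/(c + 2*c) = (8 + c)/((3*c)) = (8 + c)*(1/(3*c)) = (8 + c)/(3*c))
(19/(-44) + S(-2)/49)*132 - 125 = (19/(-44) + ((⅓)*(8 - 2)/(-2))/49)*132 - 125 = (19*(-1/44) + ((⅓)*(-½)*6)*(1/49))*132 - 125 = (-19/44 - 1*1/49)*132 - 125 = (-19/44 - 1/49)*132 - 125 = -975/2156*132 - 125 = -2925/49 - 125 = -9050/49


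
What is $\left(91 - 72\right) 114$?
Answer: $2166$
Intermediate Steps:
$\left(91 - 72\right) 114 = 19 \cdot 114 = 2166$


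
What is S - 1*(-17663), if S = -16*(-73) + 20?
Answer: 18851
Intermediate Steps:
S = 1188 (S = 1168 + 20 = 1188)
S - 1*(-17663) = 1188 - 1*(-17663) = 1188 + 17663 = 18851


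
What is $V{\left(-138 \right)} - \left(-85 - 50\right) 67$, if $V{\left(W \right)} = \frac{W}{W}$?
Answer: $9046$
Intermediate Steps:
$V{\left(W \right)} = 1$
$V{\left(-138 \right)} - \left(-85 - 50\right) 67 = 1 - \left(-85 - 50\right) 67 = 1 - \left(-135\right) 67 = 1 - -9045 = 1 + 9045 = 9046$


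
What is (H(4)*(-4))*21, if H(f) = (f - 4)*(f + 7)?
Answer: 0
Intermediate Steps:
H(f) = (-4 + f)*(7 + f)
(H(4)*(-4))*21 = ((-28 + 4² + 3*4)*(-4))*21 = ((-28 + 16 + 12)*(-4))*21 = (0*(-4))*21 = 0*21 = 0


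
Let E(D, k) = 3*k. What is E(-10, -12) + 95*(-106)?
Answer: -10106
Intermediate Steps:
E(-10, -12) + 95*(-106) = 3*(-12) + 95*(-106) = -36 - 10070 = -10106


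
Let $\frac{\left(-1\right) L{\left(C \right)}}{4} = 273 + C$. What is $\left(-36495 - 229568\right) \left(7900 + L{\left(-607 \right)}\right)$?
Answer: $-2457357868$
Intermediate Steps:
$L{\left(C \right)} = -1092 - 4 C$ ($L{\left(C \right)} = - 4 \left(273 + C\right) = -1092 - 4 C$)
$\left(-36495 - 229568\right) \left(7900 + L{\left(-607 \right)}\right) = \left(-36495 - 229568\right) \left(7900 - -1336\right) = - 266063 \left(7900 + \left(-1092 + 2428\right)\right) = - 266063 \left(7900 + 1336\right) = \left(-266063\right) 9236 = -2457357868$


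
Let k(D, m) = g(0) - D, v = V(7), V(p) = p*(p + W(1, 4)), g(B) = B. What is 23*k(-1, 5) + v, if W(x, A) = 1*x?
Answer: 79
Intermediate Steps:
W(x, A) = x
V(p) = p*(1 + p) (V(p) = p*(p + 1) = p*(1 + p))
v = 56 (v = 7*(1 + 7) = 7*8 = 56)
k(D, m) = -D (k(D, m) = 0 - D = -D)
23*k(-1, 5) + v = 23*(-1*(-1)) + 56 = 23*1 + 56 = 23 + 56 = 79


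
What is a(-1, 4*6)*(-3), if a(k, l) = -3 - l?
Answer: 81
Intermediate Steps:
a(-1, 4*6)*(-3) = (-3 - 4*6)*(-3) = (-3 - 1*24)*(-3) = (-3 - 24)*(-3) = -27*(-3) = 81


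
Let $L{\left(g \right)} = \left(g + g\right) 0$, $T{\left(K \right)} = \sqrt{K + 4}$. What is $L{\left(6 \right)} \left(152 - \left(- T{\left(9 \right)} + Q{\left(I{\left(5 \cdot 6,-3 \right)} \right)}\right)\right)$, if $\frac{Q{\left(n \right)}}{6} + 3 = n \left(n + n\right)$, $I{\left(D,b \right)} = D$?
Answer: $0$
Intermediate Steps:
$T{\left(K \right)} = \sqrt{4 + K}$
$L{\left(g \right)} = 0$ ($L{\left(g \right)} = 2 g 0 = 0$)
$Q{\left(n \right)} = -18 + 12 n^{2}$ ($Q{\left(n \right)} = -18 + 6 n \left(n + n\right) = -18 + 6 n 2 n = -18 + 6 \cdot 2 n^{2} = -18 + 12 n^{2}$)
$L{\left(6 \right)} \left(152 - \left(- T{\left(9 \right)} + Q{\left(I{\left(5 \cdot 6,-3 \right)} \right)}\right)\right) = 0 \left(152 - \left(-18 + 10800 - \sqrt{4 + 9}\right)\right) = 0 \left(152 - \left(-18 + 10800 - \sqrt{13}\right)\right) = 0 \left(152 + \left(\sqrt{13} - \left(-18 + 10800\right)\right)\right) = 0 \left(152 + \left(\sqrt{13} - 10782\right)\right) = 0 \left(152 - \left(10782 - \sqrt{13}\right)\right) = 0 \left(-10630 + \sqrt{13}\right) = 0$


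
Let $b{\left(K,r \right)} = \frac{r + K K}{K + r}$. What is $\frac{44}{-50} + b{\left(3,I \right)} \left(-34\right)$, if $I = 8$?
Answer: $- \frac{14692}{275} \approx -53.425$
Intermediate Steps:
$b{\left(K,r \right)} = \frac{r + K^{2}}{K + r}$
$\frac{44}{-50} + b{\left(3,I \right)} \left(-34\right) = \frac{44}{-50} + \frac{8 + 3^{2}}{3 + 8} \left(-34\right) = 44 \left(- \frac{1}{50}\right) + \frac{8 + 9}{11} \left(-34\right) = - \frac{22}{25} + \frac{1}{11} \cdot 17 \left(-34\right) = - \frac{22}{25} + \frac{17}{11} \left(-34\right) = - \frac{22}{25} - \frac{578}{11} = - \frac{14692}{275}$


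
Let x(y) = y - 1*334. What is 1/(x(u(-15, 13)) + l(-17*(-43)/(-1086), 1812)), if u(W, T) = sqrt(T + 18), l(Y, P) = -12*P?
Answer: -22078/487438053 - sqrt(31)/487438053 ≈ -4.5305e-5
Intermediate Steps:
u(W, T) = sqrt(18 + T)
x(y) = -334 + y (x(y) = y - 334 = -334 + y)
1/(x(u(-15, 13)) + l(-17*(-43)/(-1086), 1812)) = 1/((-334 + sqrt(18 + 13)) - 12*1812) = 1/((-334 + sqrt(31)) - 21744) = 1/(-22078 + sqrt(31))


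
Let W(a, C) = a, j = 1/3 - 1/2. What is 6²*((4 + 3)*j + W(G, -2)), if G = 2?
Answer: 30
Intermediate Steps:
j = -⅙ (j = 1*(⅓) - 1*½ = ⅓ - ½ = -⅙ ≈ -0.16667)
6²*((4 + 3)*j + W(G, -2)) = 6²*((4 + 3)*(-⅙) + 2) = 36*(7*(-⅙) + 2) = 36*(-7/6 + 2) = 36*(⅚) = 30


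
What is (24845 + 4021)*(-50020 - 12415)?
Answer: -1802248710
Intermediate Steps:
(24845 + 4021)*(-50020 - 12415) = 28866*(-62435) = -1802248710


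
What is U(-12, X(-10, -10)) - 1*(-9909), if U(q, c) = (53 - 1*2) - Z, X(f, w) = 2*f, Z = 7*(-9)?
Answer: 10023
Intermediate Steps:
Z = -63
U(q, c) = 114 (U(q, c) = (53 - 1*2) - 1*(-63) = (53 - 2) + 63 = 51 + 63 = 114)
U(-12, X(-10, -10)) - 1*(-9909) = 114 - 1*(-9909) = 114 + 9909 = 10023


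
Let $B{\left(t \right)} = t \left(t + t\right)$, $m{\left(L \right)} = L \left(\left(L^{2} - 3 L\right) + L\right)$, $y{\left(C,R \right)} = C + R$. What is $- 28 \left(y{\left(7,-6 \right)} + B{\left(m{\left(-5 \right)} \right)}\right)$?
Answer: $-1715028$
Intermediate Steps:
$m{\left(L \right)} = L \left(L^{2} - 2 L\right)$
$B{\left(t \right)} = 2 t^{2}$ ($B{\left(t \right)} = t 2 t = 2 t^{2}$)
$- 28 \left(y{\left(7,-6 \right)} + B{\left(m{\left(-5 \right)} \right)}\right) = - 28 \left(\left(7 - 6\right) + 2 \left(\left(-5\right)^{2} \left(-2 - 5\right)\right)^{2}\right) = - 28 \left(1 + 2 \left(25 \left(-7\right)\right)^{2}\right) = - 28 \left(1 + 2 \left(-175\right)^{2}\right) = - 28 \left(1 + 2 \cdot 30625\right) = - 28 \left(1 + 61250\right) = \left(-28\right) 61251 = -1715028$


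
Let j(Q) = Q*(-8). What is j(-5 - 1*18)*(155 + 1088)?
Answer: 228712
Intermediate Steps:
j(Q) = -8*Q
j(-5 - 1*18)*(155 + 1088) = (-8*(-5 - 1*18))*(155 + 1088) = -8*(-5 - 18)*1243 = -8*(-23)*1243 = 184*1243 = 228712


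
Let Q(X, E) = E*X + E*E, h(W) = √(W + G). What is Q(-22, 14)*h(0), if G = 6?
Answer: -112*√6 ≈ -274.34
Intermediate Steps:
h(W) = √(6 + W) (h(W) = √(W + 6) = √(6 + W))
Q(X, E) = E² + E*X (Q(X, E) = E*X + E² = E² + E*X)
Q(-22, 14)*h(0) = (14*(14 - 22))*√(6 + 0) = (14*(-8))*√6 = -112*√6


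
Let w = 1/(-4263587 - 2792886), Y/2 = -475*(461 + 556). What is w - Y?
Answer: 6817611388949/7056473 ≈ 9.6615e+5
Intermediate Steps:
Y = -966150 (Y = 2*(-475*(461 + 556)) = 2*(-475*1017) = 2*(-483075) = -966150)
w = -1/7056473 (w = 1/(-7056473) = -1/7056473 ≈ -1.4171e-7)
w - Y = -1/7056473 - 1*(-966150) = -1/7056473 + 966150 = 6817611388949/7056473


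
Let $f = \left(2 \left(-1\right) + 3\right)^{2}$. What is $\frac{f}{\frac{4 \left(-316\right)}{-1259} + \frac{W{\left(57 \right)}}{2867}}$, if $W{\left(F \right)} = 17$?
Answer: $\frac{3609553}{3645291} \approx 0.9902$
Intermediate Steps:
$f = 1$ ($f = \left(-2 + 3\right)^{2} = 1^{2} = 1$)
$\frac{f}{\frac{4 \left(-316\right)}{-1259} + \frac{W{\left(57 \right)}}{2867}} = 1 \frac{1}{\frac{4 \left(-316\right)}{-1259} + \frac{17}{2867}} = 1 \frac{1}{\left(-1264\right) \left(- \frac{1}{1259}\right) + 17 \cdot \frac{1}{2867}} = 1 \frac{1}{\frac{1264}{1259} + \frac{17}{2867}} = 1 \frac{1}{\frac{3645291}{3609553}} = 1 \cdot \frac{3609553}{3645291} = \frac{3609553}{3645291}$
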